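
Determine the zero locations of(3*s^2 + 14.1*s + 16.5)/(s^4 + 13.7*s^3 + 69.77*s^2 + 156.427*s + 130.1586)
Set numerator = 0: 3*s^2 + 14.1*s + 16.5 = 3*(s + 2.2)(s + 2.5) = 0 → Zeros: -2.2, -2.5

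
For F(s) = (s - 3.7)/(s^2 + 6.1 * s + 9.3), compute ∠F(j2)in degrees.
Substitute s = j*2: F(j2) = 0.0270729 + 0.31504j.
∠F(j2) = atan2(Im, Re) = atan2(0.31504, 0.0270729) = 85.09°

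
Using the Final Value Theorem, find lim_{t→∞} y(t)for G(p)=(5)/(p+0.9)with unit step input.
FVT: lim_{t→∞} y(t) = lim_{p→0} p*Y(p) where Y(p) = G(p)/p.
= lim_{p→0} G(p) = G(0) = num(0)/den(0) = 5/0.9 = 5.556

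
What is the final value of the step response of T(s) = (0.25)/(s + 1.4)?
FVT: lim_{t→∞} y(t) = lim_{s→0} s*Y(s) where Y(s) = T(s)/s.
= lim_{s→0} T(s) = T(0) = num(0)/den(0) = 0.25/1.4 = 0.1786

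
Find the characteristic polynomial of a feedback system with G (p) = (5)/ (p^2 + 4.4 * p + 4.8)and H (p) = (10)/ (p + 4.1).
Characteristic poly = G_den * H_den + G_num * H_num = (p^3 + 8.5*p^2 + 22.84*p + 19.68) + (50) = p^3 + 8.5*p^2 + 22.84*p + 69.68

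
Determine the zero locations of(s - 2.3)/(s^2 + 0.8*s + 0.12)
Set numerator = 0: s - 2.3 = 0 → Zeros: 2.3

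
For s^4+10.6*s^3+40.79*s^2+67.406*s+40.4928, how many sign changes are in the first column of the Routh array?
Routh array:
s^4: [1, 40.79, 40.4928]; s^3: [10.6, 67.406]; s^2: [34.4309, 40.4928]; s^1: [54.9398]; s^0: [40.4928]
First column: [1, 10.6, 34.4309, 54.9398, 40.4928]. Sign changes = 0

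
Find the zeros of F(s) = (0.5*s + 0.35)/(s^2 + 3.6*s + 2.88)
Set numerator = 0: 0.5*s + 0.35 = 0 → Zeros: -0.7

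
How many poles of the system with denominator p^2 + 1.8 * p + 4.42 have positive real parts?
Poles: -0.9 + 1.9j, -0.9 - 1.9j. RHP poles (Re>0): 0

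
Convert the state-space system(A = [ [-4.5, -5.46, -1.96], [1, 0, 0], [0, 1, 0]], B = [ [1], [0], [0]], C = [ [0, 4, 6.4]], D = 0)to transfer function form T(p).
T(p) = C(pI - A)⁻¹B + D.
Characteristic polynomial det(pI - A) = p^3 + 4.5*p^2 + 5.46*p + 1.96.
Numerator from C·adj(pI-A)·B + D·det(pI-A) = 4*p + 6.4.
T(p) = (4*p + 6.4)/(p^3 + 4.5*p^2 + 5.46*p + 1.96)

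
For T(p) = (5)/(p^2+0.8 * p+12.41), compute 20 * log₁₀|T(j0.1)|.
Substitute p = j*0.1: T(j0.1) = 0.403209 - 0.00260135j.
|T(j0.1)| = sqrt(Re² + Im²) = 0.4032.
20*log₁₀(0.4032) = -7.89 dB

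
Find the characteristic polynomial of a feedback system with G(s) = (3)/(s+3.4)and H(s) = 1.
Characteristic poly = G_den * H_den + G_num * H_num = (s + 3.4) + (3) = s + 6.4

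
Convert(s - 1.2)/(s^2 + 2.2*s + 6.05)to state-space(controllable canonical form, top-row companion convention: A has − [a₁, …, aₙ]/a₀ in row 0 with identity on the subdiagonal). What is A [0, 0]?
Reachable canonical form for den = s^2 + 2.2*s + 6.05: top row of A = -[a₁,a₂,...,aₙ]/a₀, ones on the subdiagonal, zeros elsewhere.
A = [[-2.2, -6.05], [1, 0]].
A[0,0] = -2.2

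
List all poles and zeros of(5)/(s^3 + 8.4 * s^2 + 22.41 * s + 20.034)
Set denominator = 0: s^3 + 8.4*s^2 + 22.41*s + 20.034 = (s + 4.2)(s^2 + 4.2*s + 4.77) = 0 → Poles: -2.1 + 0.6j, -2.1 - 0.6j, -4.2
Numerator is a nonzero constant (5) → Zeros: none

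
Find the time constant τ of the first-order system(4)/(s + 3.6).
First-order system: τ = -1/pole. Pole = -3.6. τ = -1/(-3.6) = 0.2778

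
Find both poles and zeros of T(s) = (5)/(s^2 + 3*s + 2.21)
Set denominator = 0: s^2 + 3*s + 2.21 = (s + 1.7)(s + 1.3) = 0 → Poles: -1.3, -1.7
Numerator is a nonzero constant (5) → Zeros: none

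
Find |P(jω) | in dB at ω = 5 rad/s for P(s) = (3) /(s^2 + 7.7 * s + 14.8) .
Substitute s = j*5: P(j5) = -0.0192903 - 0.0728114j.
|P(j5)| = sqrt(Re² + Im²) = 0.07532.
20*log₁₀(0.07532) = -22.46 dB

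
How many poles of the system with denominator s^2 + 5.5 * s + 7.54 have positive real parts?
s^2 + 5.5*s + 7.54 = (s + 2.9)(s + 2.6). Poles: -2.6, -2.9. RHP poles (Re>0): 0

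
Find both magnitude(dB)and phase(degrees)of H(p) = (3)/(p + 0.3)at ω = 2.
Substitute p = j*2: H(j2) = 0.220049 - 1.46699j.
|H| = 20*log₁₀(sqrt(Re²+Im²)) = 3.43 dB.
∠H = atan2(Im, Re) = -81.47°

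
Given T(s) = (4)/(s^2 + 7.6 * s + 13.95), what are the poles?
Set denominator = 0: s^2 + 7.6*s + 13.95 = (s + 3.1)(s + 4.5) = 0 → Poles: -3.1, -4.5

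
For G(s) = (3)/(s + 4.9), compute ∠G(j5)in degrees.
Substitute s = j*5: G(j5) = 0.299939 - 0.30606j.
∠G(j5) = atan2(Im, Re) = atan2(-0.30606, 0.299939) = -45.58°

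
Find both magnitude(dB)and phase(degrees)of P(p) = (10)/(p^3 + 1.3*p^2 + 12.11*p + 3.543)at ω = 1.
Substitute p = j*1: P(j1) = 0.174603 - 0.864839j.
|P| = 20*log₁₀(sqrt(Re²+Im²)) = -1.09 dB.
∠P = atan2(Im, Re) = -78.59°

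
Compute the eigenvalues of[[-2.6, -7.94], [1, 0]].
Eigenvalues solve det(λI - A) = 0.
Characteristic polynomial: λ^2 + 2.6*λ + 7.94 = 0.
Roots: -1.3 + 2.5j, -1.3 - 2.5j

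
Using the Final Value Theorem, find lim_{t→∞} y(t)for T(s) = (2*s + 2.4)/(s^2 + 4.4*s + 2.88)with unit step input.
FVT: lim_{t→∞} y(t) = lim_{s→0} s*Y(s) where Y(s) = T(s)/s.
= lim_{s→0} T(s) = T(0) = num(0)/den(0) = 2.4/2.88 = 0.8333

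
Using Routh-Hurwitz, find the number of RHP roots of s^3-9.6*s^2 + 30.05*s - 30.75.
Routh array:
s^3: [1, 30.05]; s^2: [-9.6, -30.75]; s^1: [26.8469]; s^0: [-30.75]
First column: [1, -9.6, 26.8469, -30.75]. Sign changes = RHP roots = 3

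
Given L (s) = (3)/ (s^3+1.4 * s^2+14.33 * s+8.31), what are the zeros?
Numerator is a nonzero constant (3) → Zeros: none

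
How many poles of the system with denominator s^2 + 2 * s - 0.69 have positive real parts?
s^2 + 2*s - 0.69 = (s - 0.3)(s + 2.3). Poles: -2.3, 0.3. RHP poles (Re>0): 1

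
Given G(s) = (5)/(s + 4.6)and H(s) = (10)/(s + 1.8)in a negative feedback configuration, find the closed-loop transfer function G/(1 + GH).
Closed-loop T = G/(1+GH).
Numerator: G_num * H_den = 5*s + 9.
Denominator: G_den * H_den + G_num * H_num = (s^2 + 6.4*s + 8.28) + (50) = s^2 + 6.4*s + 58.28.
T(s) = (5*s + 9)/(s^2 + 6.4*s + 58.28)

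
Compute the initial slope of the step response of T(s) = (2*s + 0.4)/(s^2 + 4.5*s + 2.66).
IVT: y'(0⁺) = lim_{s→∞} s²·Y(s) = lim_{s→∞} s·T(s).
deg(num) = 1, deg(den) = 2, relative degree = 1, so s·T(s) → (leading num)/(leading den) = 2/1 = 2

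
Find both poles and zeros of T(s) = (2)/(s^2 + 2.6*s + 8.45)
Set denominator = 0: s^2 + 2.6*s + 8.45 = 0 → Poles: -1.3 + 2.6j, -1.3 - 2.6j
Numerator is a nonzero constant (2) → Zeros: none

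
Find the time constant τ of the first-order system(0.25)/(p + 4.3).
First-order system: τ = -1/pole. Pole = -4.3. τ = -1/(-4.3) = 0.2326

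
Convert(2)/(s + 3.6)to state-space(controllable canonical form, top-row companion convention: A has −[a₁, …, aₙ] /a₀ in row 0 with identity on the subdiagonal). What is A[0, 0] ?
Reachable canonical form for den = s + 3.6: top row of A = -[a₁,a₂,...,aₙ]/a₀, ones on the subdiagonal, zeros elsewhere.
A = [[-3.6]].
A[0,0] = -3.6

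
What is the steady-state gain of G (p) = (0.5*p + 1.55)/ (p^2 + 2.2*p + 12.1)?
DC gain = G(0) = num(0)/den(0) = 1.55/12.1 = 0.1281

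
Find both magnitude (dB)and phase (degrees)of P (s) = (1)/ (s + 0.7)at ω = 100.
Substitute s = j*100: P(j100) = 6.99966e-05 - 0.00999951j.
|P| = 20*log₁₀(sqrt(Re²+Im²)) = -40.00 dB.
∠P = atan2(Im, Re) = -89.60°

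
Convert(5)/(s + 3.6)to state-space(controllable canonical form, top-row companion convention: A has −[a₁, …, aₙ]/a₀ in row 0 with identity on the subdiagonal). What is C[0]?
Reachable canonical form: C = numerator coefficients (right-aligned, zero-padded to length n).
num = 5, C = [[5]].
C[0] = 5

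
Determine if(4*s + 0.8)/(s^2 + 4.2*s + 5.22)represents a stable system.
Denominator: s^2 + 4.2*s + 5.22. Poles: -2.1 + 0.9j, -2.1 - 0.9j. All Re(p)<0: Yes (stable)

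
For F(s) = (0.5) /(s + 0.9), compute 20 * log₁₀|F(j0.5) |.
Substitute s = j*0.5: F(j0.5) = 0.424528 - 0.235849j.
|F(j0.5)| = sqrt(Re² + Im²) = 0.4856.
20*log₁₀(0.4856) = -6.27 dB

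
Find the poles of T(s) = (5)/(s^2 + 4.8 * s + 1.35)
Set denominator = 0: s^2 + 4.8*s + 1.35 = (s + 4.5)(s + 0.3) = 0 → Poles: -0.3, -4.5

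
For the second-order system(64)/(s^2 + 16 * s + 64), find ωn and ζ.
Standard form: ωn²/(s²+2ζωn·s+ωn²).
const=64=ωn² → ωn=8, s coeff=16=2ζωn → ζ=1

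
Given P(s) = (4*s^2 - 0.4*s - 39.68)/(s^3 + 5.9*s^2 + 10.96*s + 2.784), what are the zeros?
Set numerator = 0: 4*s^2 - 0.4*s - 39.68 = 4*(s - 3.2)(s + 3.1) = 0 → Zeros: -3.1, 3.2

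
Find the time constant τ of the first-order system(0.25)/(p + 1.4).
First-order system: τ = -1/pole. Pole = -1.4. τ = -1/(-1.4) = 0.7143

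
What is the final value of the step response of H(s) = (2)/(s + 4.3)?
FVT: lim_{t→∞} y(t) = lim_{s→0} s*Y(s) where Y(s) = H(s)/s.
= lim_{s→0} H(s) = H(0) = num(0)/den(0) = 2/4.3 = 0.4651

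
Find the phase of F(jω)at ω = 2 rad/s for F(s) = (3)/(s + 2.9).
Substitute s = j*2: F(j2) = 0.701048 - 0.483481j.
∠F(j2) = atan2(Im, Re) = atan2(-0.483481, 0.701048) = -34.59°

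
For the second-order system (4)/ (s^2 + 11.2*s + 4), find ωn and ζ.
Standard form: ωn²/(s²+2ζωn·s+ωn²).
const=4=ωn² → ωn=2, s coeff=11.2=2ζωn → ζ=2.8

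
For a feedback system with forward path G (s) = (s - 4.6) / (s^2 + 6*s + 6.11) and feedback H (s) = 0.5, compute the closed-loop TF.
Closed-loop T = G/(1+GH).
Numerator: G_num * H_den = s - 4.6.
Denominator: G_den * H_den + G_num * H_num = (s^2 + 6*s + 6.11) + (0.5*s - 2.3) = s^2 + 6.5*s + 3.81.
T(s) = (s - 4.6)/(s^2 + 6.5*s + 3.81)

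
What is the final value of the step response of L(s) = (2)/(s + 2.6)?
FVT: lim_{t→∞} y(t) = lim_{s→0} s*Y(s) where Y(s) = L(s)/s.
= lim_{s→0} L(s) = L(0) = num(0)/den(0) = 2/2.6 = 0.7692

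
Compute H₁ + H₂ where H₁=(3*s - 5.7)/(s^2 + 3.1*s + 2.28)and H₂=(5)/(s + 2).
Parallel: H = H₁ + H₂ = (n₁·d₂ + n₂·d₁)/(d₁·d₂).
n₁·d₂ = 3*s^2 + 0.3*s - 11.4. n₂·d₁ = 5*s^2 + 15.5*s + 11.4. Sum = 8*s^2 + 15.8*s. d₁·d₂ = s^3 + 5.1*s^2 + 8.48*s + 4.56.
H(s) = (8*s^2 + 15.8*s)/(s^3 + 5.1*s^2 + 8.48*s + 4.56)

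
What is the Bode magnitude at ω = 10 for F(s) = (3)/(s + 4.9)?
Substitute s = j*10: F(j10) = 0.118539 - 0.241916j.
|F(j10)| = sqrt(Re² + Im²) = 0.2694.
20*log₁₀(0.2694) = -11.39 dB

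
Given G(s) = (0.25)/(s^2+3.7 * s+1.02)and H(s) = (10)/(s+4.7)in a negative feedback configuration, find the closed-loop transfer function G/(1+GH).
Closed-loop T = G/(1+GH).
Numerator: G_num * H_den = 0.25*s + 1.175.
Denominator: G_den * H_den + G_num * H_num = (s^3 + 8.4*s^2 + 18.41*s + 4.794) + (2.5) = s^3 + 8.4*s^2 + 18.41*s + 7.294.
T(s) = (0.25*s + 1.175)/(s^3 + 8.4*s^2 + 18.41*s + 7.294)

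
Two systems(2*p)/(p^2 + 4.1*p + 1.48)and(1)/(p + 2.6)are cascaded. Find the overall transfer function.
Series: H = H₁ · H₂ = (n₁·n₂)/(d₁·d₂).
Num: n₁·n₂ = 2*p. Den: d₁·d₂ = p^3 + 6.7*p^2 + 12.14*p + 3.848.
H(p) = (2*p)/(p^3 + 6.7*p^2 + 12.14*p + 3.848)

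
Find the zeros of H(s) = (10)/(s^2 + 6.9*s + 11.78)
Numerator is a nonzero constant (10) → Zeros: none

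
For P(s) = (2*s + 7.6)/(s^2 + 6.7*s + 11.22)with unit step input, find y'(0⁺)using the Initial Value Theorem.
IVT: y'(0⁺) = lim_{s→∞} s²·Y(s) = lim_{s→∞} s·P(s).
deg(num) = 1, deg(den) = 2, relative degree = 1, so s·P(s) → (leading num)/(leading den) = 2/1 = 2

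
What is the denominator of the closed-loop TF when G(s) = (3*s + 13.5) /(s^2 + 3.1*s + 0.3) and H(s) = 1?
Characteristic poly = G_den * H_den + G_num * H_num = (s^2 + 3.1*s + 0.3) + (3*s + 13.5) = s^2 + 6.1*s + 13.8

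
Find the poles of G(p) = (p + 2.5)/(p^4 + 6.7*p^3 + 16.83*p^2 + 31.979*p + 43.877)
Set denominator = 0: p^4 + 6.7*p^3 + 16.83*p^2 + 31.979*p + 43.877 = (p + 3.4)(p + 2.9)(p^2 + 0.4*p + 4.45) = 0 → Poles: -0.2 + 2.1j, -0.2 - 2.1j, -2.9, -3.4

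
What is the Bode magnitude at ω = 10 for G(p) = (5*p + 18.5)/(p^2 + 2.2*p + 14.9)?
Substitute p = j*10: G(j10) = -0.0613965 - 0.603416j.
|G(j10)| = sqrt(Re² + Im²) = 0.6065.
20*log₁₀(0.6065) = -4.34 dB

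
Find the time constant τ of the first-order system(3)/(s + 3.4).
First-order system: τ = -1/pole. Pole = -3.4. τ = -1/(-3.4) = 0.2941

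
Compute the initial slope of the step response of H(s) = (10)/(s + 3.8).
IVT: y'(0⁺) = lim_{s→∞} s²·Y(s) = lim_{s→∞} s·H(s).
deg(num) = 0, deg(den) = 1, relative degree = 1, so s·H(s) → (leading num)/(leading den) = 10/1 = 10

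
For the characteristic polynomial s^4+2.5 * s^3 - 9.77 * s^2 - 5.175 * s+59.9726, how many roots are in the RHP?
s^4 + 2.5*s^3 - 9.77*s^2 - 5.175*s + 59.9726 = (s + 3.1)(s + 3.4)(s^2 - 4*s + 5.69). Poles: -3.1, -3.4, 2 + 1.3j, 2 - 1.3j. RHP poles (Re>0): 2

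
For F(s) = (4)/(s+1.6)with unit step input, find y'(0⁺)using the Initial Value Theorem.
IVT: y'(0⁺) = lim_{s→∞} s²·Y(s) = lim_{s→∞} s·F(s).
deg(num) = 0, deg(den) = 1, relative degree = 1, so s·F(s) → (leading num)/(leading den) = 4/1 = 4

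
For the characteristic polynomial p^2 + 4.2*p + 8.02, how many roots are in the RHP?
Poles: -2.1 + 1.9j, -2.1 - 1.9j. RHP poles (Re>0): 0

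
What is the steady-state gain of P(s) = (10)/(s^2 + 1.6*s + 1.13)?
DC gain = P(0) = num(0)/den(0) = 10/1.13 = 8.85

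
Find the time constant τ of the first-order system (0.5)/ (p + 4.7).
First-order system: τ = -1/pole. Pole = -4.7. τ = -1/(-4.7) = 0.2128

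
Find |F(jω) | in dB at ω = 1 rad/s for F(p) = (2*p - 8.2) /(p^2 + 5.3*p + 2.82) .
Substitute p = j*1: F(j1) = -0.137696 + 1.49989j.
|F(j1)| = sqrt(Re² + Im²) = 1.506.
20*log₁₀(1.506) = 3.56 dB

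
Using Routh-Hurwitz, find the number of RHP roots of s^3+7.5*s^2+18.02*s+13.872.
Routh array:
s^3: [1, 18.02]; s^2: [7.5, 13.872]; s^1: [16.1704]; s^0: [13.872]
First column: [1, 7.5, 16.1704, 13.872]. Sign changes = RHP roots = 0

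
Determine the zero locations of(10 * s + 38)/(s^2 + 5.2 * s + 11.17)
Set numerator = 0: 10*s + 38 = 0 → Zeros: -3.8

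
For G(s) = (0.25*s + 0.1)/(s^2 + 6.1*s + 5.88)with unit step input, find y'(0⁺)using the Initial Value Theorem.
IVT: y'(0⁺) = lim_{s→∞} s²·Y(s) = lim_{s→∞} s·G(s).
deg(num) = 1, deg(den) = 2, relative degree = 1, so s·G(s) → (leading num)/(leading den) = 0.25/1 = 0.25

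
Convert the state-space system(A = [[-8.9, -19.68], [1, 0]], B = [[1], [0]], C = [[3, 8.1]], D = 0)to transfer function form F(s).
F(s) = C(sI - A)⁻¹B + D.
Characteristic polynomial det(sI - A) = s^2 + 8.9*s + 19.68.
Numerator from C·adj(sI-A)·B + D·det(sI-A) = 3*s + 8.1.
F(s) = (3*s + 8.1)/(s^2 + 8.9*s + 19.68)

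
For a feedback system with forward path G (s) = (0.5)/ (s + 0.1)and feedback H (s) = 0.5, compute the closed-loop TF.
Closed-loop T = G/(1+GH).
Numerator: G_num * H_den = 0.5.
Denominator: G_den * H_den + G_num * H_num = (s + 0.1) + (0.25) = s + 0.35.
T(s) = (0.5)/(s + 0.35)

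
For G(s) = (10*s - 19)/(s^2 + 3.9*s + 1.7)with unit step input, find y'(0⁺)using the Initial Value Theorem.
IVT: y'(0⁺) = lim_{s→∞} s²·Y(s) = lim_{s→∞} s·G(s).
deg(num) = 1, deg(den) = 2, relative degree = 1, so s·G(s) → (leading num)/(leading den) = 10/1 = 10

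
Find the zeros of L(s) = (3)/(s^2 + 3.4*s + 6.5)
Numerator is a nonzero constant (3) → Zeros: none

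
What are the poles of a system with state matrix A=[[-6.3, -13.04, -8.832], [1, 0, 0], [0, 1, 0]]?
Eigenvalues solve det(λI - A) = 0.
Characteristic polynomial: λ^3 + 6.3*λ^2 + 13.04*λ + 8.832 = 0.
Factor: (λ + 2.3)(λ + 1.6)(λ + 2.4) = 0.
Roots: -1.6, -2.3, -2.4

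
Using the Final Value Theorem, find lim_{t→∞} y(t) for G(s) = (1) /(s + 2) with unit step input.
FVT: lim_{t→∞} y(t) = lim_{s→0} s*Y(s) where Y(s) = G(s)/s.
= lim_{s→0} G(s) = G(0) = num(0)/den(0) = 1/2 = 0.5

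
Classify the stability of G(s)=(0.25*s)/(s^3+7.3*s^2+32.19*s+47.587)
Denominator: s^3 + 7.3*s^2 + 32.19*s + 47.587 = (s + 2.3)(s^2 + 5*s + 20.69). Poles: -2.3, -2.5 + 3.8j, -2.5 - 3.8j. Stable (all poles in LHP)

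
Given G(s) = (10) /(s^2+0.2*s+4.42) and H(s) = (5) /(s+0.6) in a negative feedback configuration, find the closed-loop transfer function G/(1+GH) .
Closed-loop T = G/(1+GH).
Numerator: G_num * H_den = 10*s + 6.
Denominator: G_den * H_den + G_num * H_num = (s^3 + 0.8*s^2 + 4.54*s + 2.652) + (50) = s^3 + 0.8*s^2 + 4.54*s + 52.652.
T(s) = (10*s + 6)/(s^3 + 0.8*s^2 + 4.54*s + 52.652)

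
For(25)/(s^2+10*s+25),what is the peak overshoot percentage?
Standard form: ωn²/(s²+2ζωn·s+ωn²) → ωn = 5, ζ = 1.
ζ ≥ 1, so the response is non-oscillatory: peak overshoot = 0%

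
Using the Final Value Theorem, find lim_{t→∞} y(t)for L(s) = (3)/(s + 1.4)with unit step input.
FVT: lim_{t→∞} y(t) = lim_{s→0} s*Y(s) where Y(s) = L(s)/s.
= lim_{s→0} L(s) = L(0) = num(0)/den(0) = 3/1.4 = 2.143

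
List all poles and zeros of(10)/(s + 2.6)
Set denominator = 0: s + 2.6 = 0 → Poles: -2.6
Numerator is a nonzero constant (10) → Zeros: none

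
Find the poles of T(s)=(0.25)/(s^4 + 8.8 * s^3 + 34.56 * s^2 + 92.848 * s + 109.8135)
Set denominator = 0: s^4 + 8.8*s^3 + 34.56*s^2 + 92.848*s + 109.8135 = (s + 2.3)(s + 4.5)(s^2 + 2*s + 10.61) = 0 → Poles: -1 + 3.1j, -1 - 3.1j, -2.3, -4.5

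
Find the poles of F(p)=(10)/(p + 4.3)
Set denominator = 0: p + 4.3 = 0 → Poles: -4.3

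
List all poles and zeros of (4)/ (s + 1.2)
Set denominator = 0: s + 1.2 = 0 → Poles: -1.2
Numerator is a nonzero constant (4) → Zeros: none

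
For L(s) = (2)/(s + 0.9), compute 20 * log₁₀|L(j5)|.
Substitute s = j*5: L(j5) = 0.0697404 - 0.387447j.
|L(j5)| = sqrt(Re² + Im²) = 0.3937.
20*log₁₀(0.3937) = -8.10 dB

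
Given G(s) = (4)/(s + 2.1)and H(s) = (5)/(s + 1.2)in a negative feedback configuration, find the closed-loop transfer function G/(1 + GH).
Closed-loop T = G/(1+GH).
Numerator: G_num * H_den = 4*s + 4.8.
Denominator: G_den * H_den + G_num * H_num = (s^2 + 3.3*s + 2.52) + (20) = s^2 + 3.3*s + 22.52.
T(s) = (4*s + 4.8)/(s^2 + 3.3*s + 22.52)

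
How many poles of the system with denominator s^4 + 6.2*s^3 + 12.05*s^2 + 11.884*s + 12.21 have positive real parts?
s^4 + 6.2*s^3 + 12.05*s^2 + 11.884*s + 12.21 = (s + 3.3)(s + 2.5)(s^2 + 0.4*s + 1.48). Poles: -0.2 + 1.2j, -0.2 - 1.2j, -2.5, -3.3. RHP poles (Re>0): 0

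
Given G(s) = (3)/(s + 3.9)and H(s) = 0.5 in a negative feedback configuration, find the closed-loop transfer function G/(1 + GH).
Closed-loop T = G/(1+GH).
Numerator: G_num * H_den = 3.
Denominator: G_den * H_den + G_num * H_num = (s + 3.9) + (1.5) = s + 5.4.
T(s) = (3)/(s + 5.4)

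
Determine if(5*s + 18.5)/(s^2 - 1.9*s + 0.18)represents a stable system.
Denominator: s^2 - 1.9*s + 0.18 = (s - 0.1)(s - 1.8). Poles: 0.1, 1.8. All Re(p)<0: No (unstable)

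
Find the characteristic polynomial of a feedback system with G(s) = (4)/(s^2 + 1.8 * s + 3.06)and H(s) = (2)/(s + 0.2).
Characteristic poly = G_den * H_den + G_num * H_num = (s^3 + 2*s^2 + 3.42*s + 0.612) + (8) = s^3 + 2*s^2 + 3.42*s + 8.612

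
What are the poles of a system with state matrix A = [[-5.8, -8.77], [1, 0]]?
Eigenvalues solve det(λI - A) = 0.
Characteristic polynomial: λ^2 + 5.8*λ + 8.77 = 0.
Roots: -2.9 + 0.6j, -2.9 - 0.6j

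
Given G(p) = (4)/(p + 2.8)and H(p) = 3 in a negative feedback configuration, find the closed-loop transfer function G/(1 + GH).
Closed-loop T = G/(1+GH).
Numerator: G_num * H_den = 4.
Denominator: G_den * H_den + G_num * H_num = (p + 2.8) + (12) = p + 14.8.
T(p) = (4)/(p + 14.8)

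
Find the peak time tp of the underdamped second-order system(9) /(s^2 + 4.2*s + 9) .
Standard form: ωn²/(s²+2ζωn·s+ωn²) → ωn = 3, ζ = 0.7.
ωd = ωn·√(1-ζ²) = 3·√(1-0.7²) = 2.142.
tp = π/ωd = π/2.142 = 1.466 s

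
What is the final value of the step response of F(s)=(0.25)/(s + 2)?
FVT: lim_{t→∞} y(t) = lim_{s→0} s*Y(s) where Y(s) = F(s)/s.
= lim_{s→0} F(s) = F(0) = num(0)/den(0) = 0.25/2 = 0.125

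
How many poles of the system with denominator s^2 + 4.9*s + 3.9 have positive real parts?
s^2 + 4.9*s + 3.9 = (s + 1)(s + 3.9). Poles: -1, -3.9. RHP poles (Re>0): 0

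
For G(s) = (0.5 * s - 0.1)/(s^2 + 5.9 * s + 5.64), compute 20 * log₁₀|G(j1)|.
Substitute s = j*1: G(j1) = 0.0441253 + 0.0516511j.
|G(j1)| = sqrt(Re² + Im²) = 0.06793.
20*log₁₀(0.06793) = -23.36 dB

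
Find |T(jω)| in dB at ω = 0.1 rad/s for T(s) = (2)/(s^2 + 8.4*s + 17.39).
Substitute s = j*0.1: T(j0.1) = 0.114807 - 0.00554877j.
|T(j0.1)| = sqrt(Re² + Im²) = 0.1149.
20*log₁₀(0.1149) = -18.79 dB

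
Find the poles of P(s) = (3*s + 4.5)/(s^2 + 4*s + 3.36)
Set denominator = 0: s^2 + 4*s + 3.36 = (s + 1.2)(s + 2.8) = 0 → Poles: -1.2, -2.8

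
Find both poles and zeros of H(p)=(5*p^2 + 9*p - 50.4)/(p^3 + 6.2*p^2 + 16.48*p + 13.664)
Set denominator = 0: p^3 + 6.2*p^2 + 16.48*p + 13.664 = (p + 1.4)(p^2 + 4.8*p + 9.76) = 0 → Poles: -1.4, -2.4 + 2j, -2.4 - 2j
Set numerator = 0: 5*p^2 + 9*p - 50.4 = 5*(p - 2.4)(p + 4.2) = 0 → Zeros: -4.2, 2.4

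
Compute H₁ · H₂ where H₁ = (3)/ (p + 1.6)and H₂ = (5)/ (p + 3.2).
Series: H = H₁ · H₂ = (n₁·n₂)/(d₁·d₂).
Num: n₁·n₂ = 15. Den: d₁·d₂ = p^2 + 4.8*p + 5.12.
H(p) = (15)/(p^2 + 4.8*p + 5.12)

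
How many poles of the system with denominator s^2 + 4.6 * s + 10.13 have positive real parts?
Poles: -2.3 + 2.2j, -2.3 - 2.2j. RHP poles (Re>0): 0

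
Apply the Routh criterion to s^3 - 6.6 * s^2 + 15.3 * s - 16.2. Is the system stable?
Routh array:
s^3: [1, 15.3]; s^2: [-6.6, -16.2]; s^1: [12.8455]; s^0: [-16.2]
First column: [1, -6.6, 12.8455, -16.2]. Sign changes = 3.
No, unstable (3 RHP root(s))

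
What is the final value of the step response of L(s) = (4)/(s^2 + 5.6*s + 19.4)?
FVT: lim_{t→∞} y(t) = lim_{s→0} s*Y(s) where Y(s) = L(s)/s.
= lim_{s→0} L(s) = L(0) = num(0)/den(0) = 4/19.4 = 0.2062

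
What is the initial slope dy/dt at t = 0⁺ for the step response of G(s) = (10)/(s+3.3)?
IVT: y'(0⁺) = lim_{s→∞} s²·Y(s) = lim_{s→∞} s·G(s).
deg(num) = 0, deg(den) = 1, relative degree = 1, so s·G(s) → (leading num)/(leading den) = 10/1 = 10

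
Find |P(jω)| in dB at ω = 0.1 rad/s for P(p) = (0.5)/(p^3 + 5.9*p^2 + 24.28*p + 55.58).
Substitute p = j*0.1: P(j0.1) = 0.00898843 - 0.000392913j.
|P(j0.1)| = sqrt(Re² + Im²) = 0.008997.
20*log₁₀(0.008997) = -40.92 dB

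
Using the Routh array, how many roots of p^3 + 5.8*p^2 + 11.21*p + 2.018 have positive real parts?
Routh array:
p^3: [1, 11.21]; p^2: [5.8, 2.018]; p^1: [10.8621]; p^0: [2.018]
First column: [1, 5.8, 10.8621, 2.018]. Sign changes = RHP roots = 0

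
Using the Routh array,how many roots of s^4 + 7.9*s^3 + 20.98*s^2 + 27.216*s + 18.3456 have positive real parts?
Routh array:
s^4: [1, 20.98, 18.3456]; s^3: [7.9, 27.216]; s^2: [17.5349, 18.3456]; s^1: [18.9508]; s^0: [18.3456]
First column: [1, 7.9, 17.5349, 18.9508, 18.3456]. Sign changes = RHP roots = 0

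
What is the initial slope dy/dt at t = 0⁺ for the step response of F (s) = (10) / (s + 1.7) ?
IVT: y'(0⁺) = lim_{s→∞} s²·Y(s) = lim_{s→∞} s·F(s).
deg(num) = 0, deg(den) = 1, relative degree = 1, so s·F(s) → (leading num)/(leading den) = 10/1 = 10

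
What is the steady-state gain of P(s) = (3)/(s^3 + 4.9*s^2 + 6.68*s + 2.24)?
DC gain = P(0) = num(0)/den(0) = 3/2.24 = 1.339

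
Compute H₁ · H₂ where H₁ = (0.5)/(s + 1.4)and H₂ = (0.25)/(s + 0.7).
Series: H = H₁ · H₂ = (n₁·n₂)/(d₁·d₂).
Num: n₁·n₂ = 0.125. Den: d₁·d₂ = s^2 + 2.1*s + 0.98.
H(s) = (0.125)/(s^2 + 2.1*s + 0.98)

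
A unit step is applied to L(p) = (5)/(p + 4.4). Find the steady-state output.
FVT: lim_{t→∞} y(t) = lim_{p→0} p*Y(p) where Y(p) = L(p)/p.
= lim_{p→0} L(p) = L(0) = num(0)/den(0) = 5/4.4 = 1.136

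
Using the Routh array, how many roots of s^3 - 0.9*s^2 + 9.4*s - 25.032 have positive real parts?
Routh array:
s^3: [1, 9.4]; s^2: [-0.9, -25.032]; s^1: [-18.4133]; s^0: [-25.032]
First column: [1, -0.9, -18.4133, -25.032]. Sign changes = RHP roots = 1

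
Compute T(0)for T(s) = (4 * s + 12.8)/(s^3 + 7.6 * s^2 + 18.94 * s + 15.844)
DC gain = T(0) = num(0)/den(0) = 12.8/15.844 = 0.8079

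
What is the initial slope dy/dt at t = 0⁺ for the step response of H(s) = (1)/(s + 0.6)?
IVT: y'(0⁺) = lim_{s→∞} s²·Y(s) = lim_{s→∞} s·H(s).
deg(num) = 0, deg(den) = 1, relative degree = 1, so s·H(s) → (leading num)/(leading den) = 1/1 = 1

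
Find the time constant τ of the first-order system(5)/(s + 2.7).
First-order system: τ = -1/pole. Pole = -2.7. τ = -1/(-2.7) = 0.3704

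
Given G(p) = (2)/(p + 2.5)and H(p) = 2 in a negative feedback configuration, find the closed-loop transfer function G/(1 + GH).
Closed-loop T = G/(1+GH).
Numerator: G_num * H_den = 2.
Denominator: G_den * H_den + G_num * H_num = (p + 2.5) + (4) = p + 6.5.
T(p) = (2)/(p + 6.5)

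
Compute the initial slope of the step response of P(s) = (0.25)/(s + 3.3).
IVT: y'(0⁺) = lim_{s→∞} s²·Y(s) = lim_{s→∞} s·P(s).
deg(num) = 0, deg(den) = 1, relative degree = 1, so s·P(s) → (leading num)/(leading den) = 0.25/1 = 0.25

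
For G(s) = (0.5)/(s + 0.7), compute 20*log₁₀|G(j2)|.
Substitute s = j*2: G(j2) = 0.077951 - 0.222717j.
|G(j2)| = sqrt(Re² + Im²) = 0.236.
20*log₁₀(0.236) = -12.54 dB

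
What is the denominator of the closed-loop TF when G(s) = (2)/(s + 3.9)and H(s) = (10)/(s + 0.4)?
Characteristic poly = G_den * H_den + G_num * H_num = (s^2 + 4.3*s + 1.56) + (20) = s^2 + 4.3*s + 21.56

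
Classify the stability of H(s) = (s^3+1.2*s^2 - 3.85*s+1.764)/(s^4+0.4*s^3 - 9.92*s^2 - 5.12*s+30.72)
Denominator: s^4 + 0.4*s^3 - 9.92*s^2 - 5.12*s + 30.72 = (s - 2.4)(s - 2)(s^2 + 4.8*s + 6.4). Poles: -2.4 + 0.8j, -2.4 - 0.8j, 2, 2.4. Unstable (2 pole(s) in RHP)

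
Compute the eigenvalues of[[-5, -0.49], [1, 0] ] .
Eigenvalues solve det(λI - A) = 0.
Characteristic polynomial: λ^2 + 5*λ + 0.49 = 0.
Factor: (λ + 4.9)(λ + 0.1) = 0.
Roots: -0.1, -4.9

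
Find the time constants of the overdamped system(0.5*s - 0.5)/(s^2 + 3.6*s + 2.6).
Overdamped: real poles at -1, -2.6. τ = -1/pole → τ₁ = 1, τ₂ = 0.3846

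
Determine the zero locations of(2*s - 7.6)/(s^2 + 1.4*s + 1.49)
Set numerator = 0: 2*s - 7.6 = 0 → Zeros: 3.8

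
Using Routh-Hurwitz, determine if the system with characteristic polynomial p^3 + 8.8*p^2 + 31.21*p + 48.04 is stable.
Routh array:
p^3: [1, 31.21]; p^2: [8.8, 48.04]; p^1: [25.7509]; p^0: [48.04]
First column: [1, 8.8, 25.7509, 48.04]. Sign changes = 0.
Yes, stable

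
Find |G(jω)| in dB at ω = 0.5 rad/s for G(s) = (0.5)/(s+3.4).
Substitute s = j*0.5: G(j0.5) = 0.143946 - 0.0211685j.
|G(j0.5)| = sqrt(Re² + Im²) = 0.1455.
20*log₁₀(0.1455) = -16.74 dB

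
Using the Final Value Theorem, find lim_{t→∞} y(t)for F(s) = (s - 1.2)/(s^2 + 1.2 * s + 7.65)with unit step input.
FVT: lim_{t→∞} y(t) = lim_{s→0} s*Y(s) where Y(s) = F(s)/s.
= lim_{s→0} F(s) = F(0) = num(0)/den(0) = -1.2/7.65 = -0.1569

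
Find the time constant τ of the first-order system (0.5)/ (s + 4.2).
First-order system: τ = -1/pole. Pole = -4.2. τ = -1/(-4.2) = 0.2381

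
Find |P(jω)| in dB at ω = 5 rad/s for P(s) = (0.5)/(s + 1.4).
Substitute s = j*5: P(j5) = 0.0259644 - 0.09273j.
|P(j5)| = sqrt(Re² + Im²) = 0.0963.
20*log₁₀(0.0963) = -20.33 dB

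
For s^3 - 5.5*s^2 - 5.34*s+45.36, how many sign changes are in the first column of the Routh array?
Routh array:
s^3: [1, -5.34]; s^2: [-5.5, 45.36]; s^1: [2.90727]; s^0: [45.36]
First column: [1, -5.5, 2.90727, 45.36]. Sign changes = 2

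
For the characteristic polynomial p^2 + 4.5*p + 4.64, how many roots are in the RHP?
p^2 + 4.5*p + 4.64 = (p + 2.9)(p + 1.6). Poles: -1.6, -2.9. RHP poles (Re>0): 0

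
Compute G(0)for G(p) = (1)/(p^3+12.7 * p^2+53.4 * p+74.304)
DC gain = G(0) = num(0)/den(0) = 1/74.304 = 0.01346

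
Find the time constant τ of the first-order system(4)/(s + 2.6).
First-order system: τ = -1/pole. Pole = -2.6. τ = -1/(-2.6) = 0.3846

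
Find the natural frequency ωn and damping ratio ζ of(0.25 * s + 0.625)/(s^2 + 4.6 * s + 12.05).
Underdamped: complex pole -2.3 + 2.6j. ωn = |pole| = 3.471, ζ = -Re(pole)/ωn = 0.6626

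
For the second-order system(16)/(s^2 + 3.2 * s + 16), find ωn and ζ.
Standard form: ωn²/(s²+2ζωn·s+ωn²).
const=16=ωn² → ωn=4, s coeff=3.2=2ζωn → ζ=0.4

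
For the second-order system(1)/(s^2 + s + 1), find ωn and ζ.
Standard form: ωn²/(s²+2ζωn·s+ωn²).
const=1=ωn² → ωn=1, s coeff=1=2ζωn → ζ=0.5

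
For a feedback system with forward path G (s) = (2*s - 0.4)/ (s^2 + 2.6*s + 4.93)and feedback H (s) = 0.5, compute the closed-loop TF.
Closed-loop T = G/(1+GH).
Numerator: G_num * H_den = 2*s - 0.4.
Denominator: G_den * H_den + G_num * H_num = (s^2 + 2.6*s + 4.93) + (s - 0.2) = s^2 + 3.6*s + 4.73.
T(s) = (2*s - 0.4)/(s^2 + 3.6*s + 4.73)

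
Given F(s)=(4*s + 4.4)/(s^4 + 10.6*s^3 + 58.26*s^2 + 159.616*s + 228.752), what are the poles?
Set denominator = 0: s^4 + 10.6*s^3 + 58.26*s^2 + 159.616*s + 228.752 = (s^2 + 5.8*s + 16.82)(s^2 + 4.8*s + 13.6) = 0 → Poles: -2.4 + 2.8j, -2.4 - 2.8j, -2.9 + 2.9j, -2.9 - 2.9j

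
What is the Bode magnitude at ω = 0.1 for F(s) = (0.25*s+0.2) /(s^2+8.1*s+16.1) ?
Substitute s = j*0.1: F(j0.1) = 0.0124767 + 0.000925661j.
|F(j0.1)| = sqrt(Re² + Im²) = 0.01251.
20*log₁₀(0.01251) = -38.05 dB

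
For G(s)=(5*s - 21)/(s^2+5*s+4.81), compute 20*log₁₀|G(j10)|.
Substitute s = j*10: G(j10) = 0.389148 - 0.320859j.
|G(j10)| = sqrt(Re² + Im²) = 0.5044.
20*log₁₀(0.5044) = -5.95 dB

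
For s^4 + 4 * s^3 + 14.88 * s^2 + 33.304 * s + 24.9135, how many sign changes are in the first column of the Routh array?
Routh array:
s^4: [1, 14.88, 24.9135]; s^3: [4, 33.304]; s^2: [6.554, 24.9135]; s^1: [18.0989]; s^0: [24.9135]
First column: [1, 4, 6.554, 18.0989, 24.9135]. Sign changes = 0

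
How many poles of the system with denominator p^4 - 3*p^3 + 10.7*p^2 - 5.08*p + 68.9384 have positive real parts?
p^4 - 3*p^3 + 10.7*p^2 - 5.08*p + 68.9384 = (p^2 - 4.6*p + 12.58)(p^2 + 1.6*p + 5.48). Poles: -0.8 + 2.2j, -0.8 - 2.2j, 2.3 + 2.7j, 2.3 - 2.7j. RHP poles (Re>0): 2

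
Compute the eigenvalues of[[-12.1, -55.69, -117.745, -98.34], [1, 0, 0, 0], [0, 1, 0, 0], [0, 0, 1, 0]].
Eigenvalues solve det(λI - A) = 0.
Characteristic polynomial: λ^4 + 12.1*λ^3 + 55.69*λ^2 + 117.745*λ + 98.34 = 0.
Factor: (λ + 4)(λ + 3.3)(λ^2 + 4.8*λ + 7.45) = 0.
Roots: -2.4 + 1.3j, -2.4 - 1.3j, -3.3, -4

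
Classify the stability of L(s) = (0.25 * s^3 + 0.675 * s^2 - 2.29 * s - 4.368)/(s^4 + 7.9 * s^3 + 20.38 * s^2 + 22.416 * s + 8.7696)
Denominator: s^4 + 7.9*s^3 + 20.38*s^2 + 22.416*s + 8.7696 = (s + 0.9)(s + 4.2)(s^2 + 2.8*s + 2.32). Poles: -0.9, -1.4 + 0.6j, -1.4 - 0.6j, -4.2. Stable (all poles in LHP)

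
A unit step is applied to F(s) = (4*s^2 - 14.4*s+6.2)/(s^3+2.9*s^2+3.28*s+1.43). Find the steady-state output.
FVT: lim_{t→∞} y(t) = lim_{s→0} s*Y(s) where Y(s) = F(s)/s.
= lim_{s→0} F(s) = F(0) = num(0)/den(0) = 6.2/1.43 = 4.336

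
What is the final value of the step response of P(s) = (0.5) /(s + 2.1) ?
FVT: lim_{t→∞} y(t) = lim_{s→0} s*Y(s) where Y(s) = P(s)/s.
= lim_{s→0} P(s) = P(0) = num(0)/den(0) = 0.5/2.1 = 0.2381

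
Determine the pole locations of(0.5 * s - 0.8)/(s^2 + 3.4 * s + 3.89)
Set denominator = 0: s^2 + 3.4*s + 3.89 = 0 → Poles: -1.7 + 1j, -1.7 - 1j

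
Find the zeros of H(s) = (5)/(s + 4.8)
Numerator is a nonzero constant (5) → Zeros: none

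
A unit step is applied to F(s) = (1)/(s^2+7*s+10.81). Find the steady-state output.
FVT: lim_{t→∞} y(t) = lim_{s→0} s*Y(s) where Y(s) = F(s)/s.
= lim_{s→0} F(s) = F(0) = num(0)/den(0) = 1/10.81 = 0.09251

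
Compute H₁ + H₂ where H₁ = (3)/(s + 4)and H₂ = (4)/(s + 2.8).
Parallel: H = H₁ + H₂ = (n₁·d₂ + n₂·d₁)/(d₁·d₂).
n₁·d₂ = 3*s + 8.4. n₂·d₁ = 4*s + 16. Sum = 7*s + 24.4. d₁·d₂ = s^2 + 6.8*s + 11.2.
H(s) = (7*s + 24.4)/(s^2 + 6.8*s + 11.2)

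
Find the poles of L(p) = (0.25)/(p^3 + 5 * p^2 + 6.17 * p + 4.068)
Set denominator = 0: p^3 + 5*p^2 + 6.17*p + 4.068 = (p + 3.6)(p^2 + 1.4*p + 1.13) = 0 → Poles: -0.7 + 0.8j, -0.7 - 0.8j, -3.6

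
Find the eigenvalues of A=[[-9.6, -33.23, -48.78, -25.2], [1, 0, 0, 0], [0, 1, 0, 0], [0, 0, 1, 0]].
Eigenvalues solve det(λI - A) = 0.
Characteristic polynomial: λ^4 + 9.6*λ^3 + 33.23*λ^2 + 48.78*λ + 25.2 = 0.
Factor: (λ + 2.4)(λ + 1.2)(λ + 2.5)(λ + 3.5) = 0.
Roots: -1.2, -2.4, -2.5, -3.5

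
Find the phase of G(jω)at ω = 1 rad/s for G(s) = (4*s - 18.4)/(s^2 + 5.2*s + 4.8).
Substitute s = j*1: G(j1) = -1.18419 + 2.6731j.
∠G(j1) = atan2(Im, Re) = atan2(2.6731, -1.18419) = 113.89°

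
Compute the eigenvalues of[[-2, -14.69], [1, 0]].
Eigenvalues solve det(λI - A) = 0.
Characteristic polynomial: λ^2 + 2*λ + 14.69 = 0.
Roots: -1 + 3.7j, -1 - 3.7j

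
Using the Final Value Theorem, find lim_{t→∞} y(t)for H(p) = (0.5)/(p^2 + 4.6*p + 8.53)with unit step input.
FVT: lim_{t→∞} y(t) = lim_{p→0} p*Y(p) where Y(p) = H(p)/p.
= lim_{p→0} H(p) = H(0) = num(0)/den(0) = 0.5/8.53 = 0.05862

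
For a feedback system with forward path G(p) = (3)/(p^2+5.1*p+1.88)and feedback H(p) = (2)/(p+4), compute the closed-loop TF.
Closed-loop T = G/(1+GH).
Numerator: G_num * H_den = 3*p + 12.
Denominator: G_den * H_den + G_num * H_num = (p^3 + 9.1*p^2 + 22.28*p + 7.52) + (6) = p^3 + 9.1*p^2 + 22.28*p + 13.52.
T(p) = (3*p + 12)/(p^3 + 9.1*p^2 + 22.28*p + 13.52)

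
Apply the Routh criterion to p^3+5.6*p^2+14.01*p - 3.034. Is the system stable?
Routh array:
p^3: [1, 14.01]; p^2: [5.6, -3.034]; p^1: [14.5518]; p^0: [-3.034]
First column: [1, 5.6, 14.5518, -3.034]. Sign changes = 1.
No, unstable (1 RHP root(s))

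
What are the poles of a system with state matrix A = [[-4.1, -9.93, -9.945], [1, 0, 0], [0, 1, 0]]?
Eigenvalues solve det(λI - A) = 0.
Characteristic polynomial: λ^3 + 4.1*λ^2 + 9.93*λ + 9.945 = 0.
Factor: (λ + 1.7)(λ^2 + 2.4*λ + 5.85) = 0.
Roots: -1.2 + 2.1j, -1.2 - 2.1j, -1.7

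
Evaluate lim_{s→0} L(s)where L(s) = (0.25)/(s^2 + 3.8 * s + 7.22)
DC gain = L(0) = num(0)/den(0) = 0.25/7.22 = 0.03463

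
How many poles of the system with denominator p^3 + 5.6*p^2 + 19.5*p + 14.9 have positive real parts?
p^3 + 5.6*p^2 + 19.5*p + 14.9 = (p + 1)(p^2 + 4.6*p + 14.9). Poles: -1, -2.3 + 3.1j, -2.3 - 3.1j. RHP poles (Re>0): 0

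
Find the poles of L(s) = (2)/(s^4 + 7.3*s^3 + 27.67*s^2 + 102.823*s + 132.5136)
Set denominator = 0: s^4 + 7.3*s^3 + 27.67*s^2 + 102.823*s + 132.5136 = (s + 1.9)(s + 4.8)(s^2 + 0.6*s + 14.53) = 0 → Poles: -0.3 + 3.8j, -0.3 - 3.8j, -1.9, -4.8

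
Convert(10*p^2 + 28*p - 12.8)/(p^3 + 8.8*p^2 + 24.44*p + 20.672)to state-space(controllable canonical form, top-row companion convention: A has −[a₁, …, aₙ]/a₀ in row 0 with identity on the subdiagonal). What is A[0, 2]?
Reachable canonical form for den = p^3 + 8.8*p^2 + 24.44*p + 20.672: top row of A = -[a₁,a₂,...,aₙ]/a₀, ones on the subdiagonal, zeros elsewhere.
A = [[-8.8, -24.44, -20.672], [1, 0, 0], [0, 1, 0]].
A[0,2] = -20.672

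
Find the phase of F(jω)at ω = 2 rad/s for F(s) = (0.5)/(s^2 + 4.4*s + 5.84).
Substitute s = j*2: F(j2) = 0.0113825 - 0.0544382j.
∠F(j2) = atan2(Im, Re) = atan2(-0.0544382, 0.0113825) = -78.19°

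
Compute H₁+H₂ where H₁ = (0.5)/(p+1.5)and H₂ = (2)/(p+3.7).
Parallel: H = H₁ + H₂ = (n₁·d₂ + n₂·d₁)/(d₁·d₂).
n₁·d₂ = 0.5*p + 1.85. n₂·d₁ = 2*p + 3. Sum = 2.5*p + 4.85. d₁·d₂ = p^2 + 5.2*p + 5.55.
H(p) = (2.5*p + 4.85)/(p^2 + 5.2*p + 5.55)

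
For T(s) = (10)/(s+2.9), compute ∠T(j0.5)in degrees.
Substitute s = j*0.5: T(j0.5) = 3.34873 - 0.577367j.
∠T(j0.5) = atan2(Im, Re) = atan2(-0.577367, 3.34873) = -9.78°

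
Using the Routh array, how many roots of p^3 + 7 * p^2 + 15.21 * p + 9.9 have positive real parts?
Routh array:
p^3: [1, 15.21]; p^2: [7, 9.9]; p^1: [13.7957]; p^0: [9.9]
First column: [1, 7, 13.7957, 9.9]. Sign changes = RHP roots = 0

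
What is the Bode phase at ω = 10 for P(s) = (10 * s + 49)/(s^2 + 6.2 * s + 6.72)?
Substitute s = j*10: P(j10) = 0.129873 - 0.985719j.
∠P(j10) = atan2(Im, Re) = atan2(-0.985719, 0.129873) = -82.49°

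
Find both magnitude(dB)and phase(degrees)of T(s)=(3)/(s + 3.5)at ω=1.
Substitute s = j*1: T(j1) = 0.792453 - 0.226415j.
|T| = 20*log₁₀(sqrt(Re²+Im²)) = -1.68 dB.
∠T = atan2(Im, Re) = -15.95°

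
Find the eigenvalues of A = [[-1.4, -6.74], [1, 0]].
Eigenvalues solve det(λI - A) = 0.
Characteristic polynomial: λ^2 + 1.4*λ + 6.74 = 0.
Roots: -0.7 + 2.5j, -0.7 - 2.5j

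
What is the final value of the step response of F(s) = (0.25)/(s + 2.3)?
FVT: lim_{t→∞} y(t) = lim_{s→0} s*Y(s) where Y(s) = F(s)/s.
= lim_{s→0} F(s) = F(0) = num(0)/den(0) = 0.25/2.3 = 0.1087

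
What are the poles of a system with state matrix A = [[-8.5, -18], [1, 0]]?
Eigenvalues solve det(λI - A) = 0.
Characteristic polynomial: λ^2 + 8.5*λ + 18 = 0.
Factor: (λ + 4.5)(λ + 4) = 0.
Roots: -4, -4.5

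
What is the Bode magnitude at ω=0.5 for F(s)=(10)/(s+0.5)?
Substitute s = j*0.5: F(j0.5) = 10 - 10j.
|F(j0.5)| = sqrt(Re² + Im²) = 14.14.
20*log₁₀(14.14) = 23.01 dB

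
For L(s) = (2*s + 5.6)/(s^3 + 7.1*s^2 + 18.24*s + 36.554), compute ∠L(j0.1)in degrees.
Substitute s = j*0.1: L(j0.1) = 0.153387 - 0.00218251j.
∠L(j0.1) = atan2(Im, Re) = atan2(-0.00218251, 0.153387) = -0.82°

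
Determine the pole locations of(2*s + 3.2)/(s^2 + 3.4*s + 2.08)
Set denominator = 0: s^2 + 3.4*s + 2.08 = (s + 0.8)(s + 2.6) = 0 → Poles: -0.8, -2.6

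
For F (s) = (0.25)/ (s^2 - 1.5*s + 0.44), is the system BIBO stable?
Denominator: s^2 - 1.5*s + 0.44 = (s - 1.1)(s - 0.4). Poles: 0.4, 1.1. All Re(p)<0: No (unstable)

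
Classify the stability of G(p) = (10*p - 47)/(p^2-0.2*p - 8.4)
Denominator: p^2 - 0.2*p - 8.4 = (p - 3)(p + 2.8). Poles: -2.8, 3. Unstable (1 pole(s) in RHP)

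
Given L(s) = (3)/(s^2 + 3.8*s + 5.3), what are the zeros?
Numerator is a nonzero constant (3) → Zeros: none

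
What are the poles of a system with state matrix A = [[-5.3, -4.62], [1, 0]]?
Eigenvalues solve det(λI - A) = 0.
Characteristic polynomial: λ^2 + 5.3*λ + 4.62 = 0.
Factor: (λ + 1.1)(λ + 4.2) = 0.
Roots: -1.1, -4.2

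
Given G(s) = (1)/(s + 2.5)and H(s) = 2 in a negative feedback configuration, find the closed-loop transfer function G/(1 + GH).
Closed-loop T = G/(1+GH).
Numerator: G_num * H_den = 1.
Denominator: G_den * H_den + G_num * H_num = (s + 2.5) + (2) = s + 4.5.
T(s) = (1)/(s + 4.5)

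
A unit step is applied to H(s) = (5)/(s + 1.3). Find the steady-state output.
FVT: lim_{t→∞} y(t) = lim_{s→0} s*Y(s) where Y(s) = H(s)/s.
= lim_{s→0} H(s) = H(0) = num(0)/den(0) = 5/1.3 = 3.846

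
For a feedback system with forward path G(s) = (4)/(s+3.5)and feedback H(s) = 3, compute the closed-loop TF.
Closed-loop T = G/(1+GH).
Numerator: G_num * H_den = 4.
Denominator: G_den * H_den + G_num * H_num = (s + 3.5) + (12) = s + 15.5.
T(s) = (4)/(s + 15.5)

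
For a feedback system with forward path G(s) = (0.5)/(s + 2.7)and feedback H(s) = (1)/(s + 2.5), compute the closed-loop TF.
Closed-loop T = G/(1+GH).
Numerator: G_num * H_den = 0.5*s + 1.25.
Denominator: G_den * H_den + G_num * H_num = (s^2 + 5.2*s + 6.75) + (0.5) = s^2 + 5.2*s + 7.25.
T(s) = (0.5*s + 1.25)/(s^2 + 5.2*s + 7.25)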